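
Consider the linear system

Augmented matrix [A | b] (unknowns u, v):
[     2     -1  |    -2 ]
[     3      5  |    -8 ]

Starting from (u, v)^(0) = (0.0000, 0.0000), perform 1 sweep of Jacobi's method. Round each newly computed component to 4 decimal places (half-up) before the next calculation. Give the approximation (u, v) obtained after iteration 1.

(-1.0000, -1.6000)

Iteration 1:
  u = (-2 - (-1)·0.0000) / (2) = -1.0000
  v = (-8 - (3)·0.0000) / (5) = -1.6000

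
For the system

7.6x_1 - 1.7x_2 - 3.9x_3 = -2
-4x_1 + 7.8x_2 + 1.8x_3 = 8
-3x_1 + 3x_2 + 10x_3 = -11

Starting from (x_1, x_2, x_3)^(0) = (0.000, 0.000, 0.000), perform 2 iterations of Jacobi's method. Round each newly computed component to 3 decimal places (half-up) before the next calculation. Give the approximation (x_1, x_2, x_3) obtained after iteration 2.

(-0.598, 1.145, -1.487)

Iteration 1:
  x_1 = (-2 - (-1.7)·0.000 - (-3.9)·0.000) / (7.6) = -0.263
  x_2 = (8 - (-4)·0.000 - (1.8)·0.000) / (7.8) = 1.026
  x_3 = (-11 - (-3)·0.000 - (3)·0.000) / (10) = -1.100
Iteration 2:
  x_1 = (-2 - (-1.7)·1.026 - (-3.9)·-1.100) / (7.6) = -0.598
  x_2 = (8 - (-4)·-0.263 - (1.8)·-1.100) / (7.8) = 1.145
  x_3 = (-11 - (-3)·-0.263 - (3)·1.026) / (10) = -1.487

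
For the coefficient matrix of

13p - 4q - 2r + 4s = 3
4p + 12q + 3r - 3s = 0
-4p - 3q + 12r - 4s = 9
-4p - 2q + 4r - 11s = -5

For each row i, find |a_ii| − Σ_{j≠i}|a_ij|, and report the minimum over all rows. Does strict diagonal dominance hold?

1

row 1: |13| − (4+2+4) = 3
row 2: |12| − (4+3+3) = 2
row 3: |12| − (4+3+4) = 1
row 4: |-11| − (4+2+4) = 1
minimum over rows = 1 → strictly diagonally dominant (convergence guaranteed)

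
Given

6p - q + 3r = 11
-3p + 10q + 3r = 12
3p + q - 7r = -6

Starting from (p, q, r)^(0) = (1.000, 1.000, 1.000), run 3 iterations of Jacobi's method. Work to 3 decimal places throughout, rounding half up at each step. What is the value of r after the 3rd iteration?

1.597

Iteration 1:
  p = (11 - (-1)·1.000 - (3)·1.000) / (6) = 1.500
  q = (12 - (-3)·1.000 - (3)·1.000) / (10) = 1.200
  r = (-6 - (3)·1.000 - (1)·1.000) / (-7) = 1.429
Iteration 2:
  p = (11 - (-1)·1.200 - (3)·1.429) / (6) = 1.319
  q = (12 - (-3)·1.500 - (3)·1.429) / (10) = 1.221
  r = (-6 - (3)·1.500 - (1)·1.200) / (-7) = 1.671
Iteration 3:
  p = (11 - (-1)·1.221 - (3)·1.671) / (6) = 1.201
  q = (12 - (-3)·1.319 - (3)·1.671) / (10) = 1.094
  r = (-6 - (3)·1.319 - (1)·1.221) / (-7) = 1.597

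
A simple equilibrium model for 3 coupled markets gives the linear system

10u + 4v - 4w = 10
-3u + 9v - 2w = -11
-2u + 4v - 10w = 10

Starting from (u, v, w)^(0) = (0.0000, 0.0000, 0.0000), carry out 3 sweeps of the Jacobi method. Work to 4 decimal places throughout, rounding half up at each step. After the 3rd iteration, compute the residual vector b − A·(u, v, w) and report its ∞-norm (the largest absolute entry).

Iteration 1:
  u = (10 - (4)·0.0000 - (-4)·0.0000) / (10) = 1.0000
  v = (-11 - (-3)·0.0000 - (-2)·0.0000) / (9) = -1.2222
  w = (10 - (-2)·0.0000 - (4)·0.0000) / (-10) = -1.0000
Iteration 2:
  u = (10 - (4)·-1.2222 - (-4)·-1.0000) / (10) = 1.0889
  v = (-11 - (-3)·1.0000 - (-2)·-1.0000) / (9) = -1.1111
  w = (10 - (-2)·1.0000 - (4)·-1.2222) / (-10) = -1.6889
Iteration 3:
  u = (10 - (4)·-1.1111 - (-4)·-1.6889) / (10) = 0.7689
  v = (-11 - (-3)·1.0889 - (-2)·-1.6889) / (9) = -1.2346
  w = (10 - (-2)·1.0889 - (4)·-1.1111) / (-10) = -1.6622
Residual b − A·x = (0.6006, -0.9063, -0.1458); ∞-norm = 0.9063

0.9063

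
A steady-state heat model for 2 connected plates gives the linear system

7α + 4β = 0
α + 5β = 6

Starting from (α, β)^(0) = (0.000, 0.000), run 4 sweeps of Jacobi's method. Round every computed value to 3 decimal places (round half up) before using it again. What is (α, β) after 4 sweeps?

Iteration 1:
  α = (0 - (4)·0.000) / (7) = 0.000
  β = (6 - (1)·0.000) / (5) = 1.200
Iteration 2:
  α = (0 - (4)·1.200) / (7) = -0.686
  β = (6 - (1)·0.000) / (5) = 1.200
Iteration 3:
  α = (0 - (4)·1.200) / (7) = -0.686
  β = (6 - (1)·-0.686) / (5) = 1.337
Iteration 4:
  α = (0 - (4)·1.337) / (7) = -0.764
  β = (6 - (1)·-0.686) / (5) = 1.337

(-0.764, 1.337)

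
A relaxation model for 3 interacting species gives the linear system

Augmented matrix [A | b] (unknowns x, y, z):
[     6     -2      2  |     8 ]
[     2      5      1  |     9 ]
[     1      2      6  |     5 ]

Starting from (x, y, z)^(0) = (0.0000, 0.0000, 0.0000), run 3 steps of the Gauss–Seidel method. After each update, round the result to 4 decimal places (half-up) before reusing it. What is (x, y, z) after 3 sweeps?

(1.6319, 1.1093, 0.1916)

Iteration 1:
  x = (8 - (-2)·0.0000 - (2)·0.0000) / (6) = 1.3333
  y = (9 - (2)·1.3333 - (1)·0.0000) / (5) = 1.2667
  z = (5 - (1)·1.3333 - (2)·1.2667) / (6) = 0.1889
Iteration 2:
  x = (8 - (-2)·1.2667 - (2)·0.1889) / (6) = 1.6926
  y = (9 - (2)·1.6926 - (1)·0.1889) / (5) = 1.0852
  z = (5 - (1)·1.6926 - (2)·1.0852) / (6) = 0.1895
Iteration 3:
  x = (8 - (-2)·1.0852 - (2)·0.1895) / (6) = 1.6319
  y = (9 - (2)·1.6319 - (1)·0.1895) / (5) = 1.1093
  z = (5 - (1)·1.6319 - (2)·1.1093) / (6) = 0.1916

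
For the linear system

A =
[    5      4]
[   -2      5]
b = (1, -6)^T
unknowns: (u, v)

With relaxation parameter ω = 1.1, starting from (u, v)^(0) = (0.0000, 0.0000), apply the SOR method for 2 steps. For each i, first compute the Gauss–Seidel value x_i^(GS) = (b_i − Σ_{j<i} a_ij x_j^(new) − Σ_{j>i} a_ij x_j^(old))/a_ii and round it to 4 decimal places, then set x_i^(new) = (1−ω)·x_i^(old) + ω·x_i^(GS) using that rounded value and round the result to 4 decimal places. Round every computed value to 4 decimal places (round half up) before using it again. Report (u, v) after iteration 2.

Iteration 1:
  u: GS value = (1 - (4)·0.0000) / (5) = 0.2000;  u ← (1−ω)·0.0000 + ω·0.2000 = 0.2200
  v: GS value = (-6 - (-2)·0.2200) / (5) = -1.1120;  v ← (1−ω)·0.0000 + ω·-1.1120 = -1.2232
Iteration 2:
  u: GS value = (1 - (4)·-1.2232) / (5) = 1.1786;  u ← (1−ω)·0.2200 + ω·1.1786 = 1.2745
  v: GS value = (-6 - (-2)·1.2745) / (5) = -0.6902;  v ← (1−ω)·-1.2232 + ω·-0.6902 = -0.6369

(1.2745, -0.6369)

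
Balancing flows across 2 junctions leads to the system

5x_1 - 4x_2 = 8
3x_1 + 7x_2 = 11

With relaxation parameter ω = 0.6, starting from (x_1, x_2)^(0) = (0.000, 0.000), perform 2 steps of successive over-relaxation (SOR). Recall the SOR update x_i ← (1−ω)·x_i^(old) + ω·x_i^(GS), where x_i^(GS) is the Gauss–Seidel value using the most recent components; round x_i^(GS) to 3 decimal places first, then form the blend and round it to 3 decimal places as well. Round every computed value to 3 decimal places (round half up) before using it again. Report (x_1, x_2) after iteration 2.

(1.678, 0.790)

Iteration 1:
  x_1: GS value = (8 - (-4)·0.000) / (5) = 1.600;  x_1 ← (1−ω)·0.000 + ω·1.600 = 0.960
  x_2: GS value = (11 - (3)·0.960) / (7) = 1.160;  x_2 ← (1−ω)·0.000 + ω·1.160 = 0.696
Iteration 2:
  x_1: GS value = (8 - (-4)·0.696) / (5) = 2.157;  x_1 ← (1−ω)·0.960 + ω·2.157 = 1.678
  x_2: GS value = (11 - (3)·1.678) / (7) = 0.852;  x_2 ← (1−ω)·0.696 + ω·0.852 = 0.790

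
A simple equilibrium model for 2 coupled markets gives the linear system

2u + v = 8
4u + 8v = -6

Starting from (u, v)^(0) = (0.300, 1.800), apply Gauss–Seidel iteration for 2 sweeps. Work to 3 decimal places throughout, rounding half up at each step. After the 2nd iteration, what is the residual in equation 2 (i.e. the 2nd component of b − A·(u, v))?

Iteration 1:
  u = (8 - (1)·1.800) / (2) = 3.100
  v = (-6 - (4)·3.100) / (8) = -2.300
Iteration 2:
  u = (8 - (1)·-2.300) / (2) = 5.150
  v = (-6 - (4)·5.150) / (8) = -3.325
Residual b − A·x = (1.025, 0.000)

0.000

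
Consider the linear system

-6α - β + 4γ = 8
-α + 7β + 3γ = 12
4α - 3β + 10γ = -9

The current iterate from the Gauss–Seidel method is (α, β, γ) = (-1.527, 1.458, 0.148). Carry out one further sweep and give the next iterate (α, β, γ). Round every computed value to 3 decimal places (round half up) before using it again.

(-1.478, 1.440, 0.123)

One sweep:
  α = (8 - (-1)·1.458 - (4)·0.148) / (-6) = -1.478
  β = (12 - (-1)·-1.478 - (3)·0.148) / (7) = 1.440
  γ = (-9 - (4)·-1.478 - (-3)·1.440) / (10) = 0.123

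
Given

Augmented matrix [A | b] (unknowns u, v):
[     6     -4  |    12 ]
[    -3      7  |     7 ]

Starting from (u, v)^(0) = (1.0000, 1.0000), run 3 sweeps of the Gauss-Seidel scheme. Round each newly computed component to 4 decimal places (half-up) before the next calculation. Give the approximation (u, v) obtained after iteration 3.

(3.6463, 2.5627)

Iteration 1:
  u = (12 - (-4)·1.0000) / (6) = 2.6667
  v = (7 - (-3)·2.6667) / (7) = 2.1429
Iteration 2:
  u = (12 - (-4)·2.1429) / (6) = 3.4286
  v = (7 - (-3)·3.4286) / (7) = 2.4694
Iteration 3:
  u = (12 - (-4)·2.4694) / (6) = 3.6463
  v = (7 - (-3)·3.6463) / (7) = 2.5627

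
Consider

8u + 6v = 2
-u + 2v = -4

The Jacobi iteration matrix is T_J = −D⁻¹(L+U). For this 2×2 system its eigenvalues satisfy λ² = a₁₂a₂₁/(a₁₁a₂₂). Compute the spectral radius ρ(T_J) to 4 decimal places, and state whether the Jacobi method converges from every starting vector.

0.6124

a₁₂a₂₁/(a₁₁a₂₂) = (6)·(-1) / ((8)·(2)) = -0.375000
ρ = √|-0.375000| = √0.375000 = 0.6124
ρ < 1, so Jacobi converges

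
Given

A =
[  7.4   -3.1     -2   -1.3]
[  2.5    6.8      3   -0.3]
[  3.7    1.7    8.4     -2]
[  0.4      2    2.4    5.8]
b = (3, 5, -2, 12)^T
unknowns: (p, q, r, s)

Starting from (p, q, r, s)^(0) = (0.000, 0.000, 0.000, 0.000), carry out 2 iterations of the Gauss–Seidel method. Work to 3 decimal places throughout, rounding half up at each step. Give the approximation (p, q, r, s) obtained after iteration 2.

(0.868, 0.743, -0.280, 1.869)

Iteration 1:
  p = (3 - (-3.1)·0.000 - (-2)·0.000 - (-1.3)·0.000) / (7.4) = 0.405
  q = (5 - (2.5)·0.405 - (3)·0.000 - (-0.3)·0.000) / (6.8) = 0.586
  r = (-2 - (3.7)·0.405 - (1.7)·0.586 - (-2)·0.000) / (8.4) = -0.535
  s = (12 - (0.4)·0.405 - (2)·0.586 - (2.4)·-0.535) / (5.8) = 2.060
Iteration 2:
  p = (3 - (-3.1)·0.586 - (-2)·-0.535 - (-1.3)·2.060) / (7.4) = 0.868
  q = (5 - (2.5)·0.868 - (3)·-0.535 - (-0.3)·2.060) / (6.8) = 0.743
  r = (-2 - (3.7)·0.868 - (1.7)·0.743 - (-2)·2.060) / (8.4) = -0.280
  s = (12 - (0.4)·0.868 - (2)·0.743 - (2.4)·-0.280) / (5.8) = 1.869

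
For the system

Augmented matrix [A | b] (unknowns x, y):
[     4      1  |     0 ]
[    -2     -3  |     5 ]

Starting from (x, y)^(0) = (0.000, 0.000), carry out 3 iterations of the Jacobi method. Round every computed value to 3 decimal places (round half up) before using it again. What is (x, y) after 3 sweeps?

Iteration 1:
  x = (0 - (1)·0.000) / (4) = 0.000
  y = (5 - (-2)·0.000) / (-3) = -1.667
Iteration 2:
  x = (0 - (1)·-1.667) / (4) = 0.417
  y = (5 - (-2)·0.000) / (-3) = -1.667
Iteration 3:
  x = (0 - (1)·-1.667) / (4) = 0.417
  y = (5 - (-2)·0.417) / (-3) = -1.945

(0.417, -1.945)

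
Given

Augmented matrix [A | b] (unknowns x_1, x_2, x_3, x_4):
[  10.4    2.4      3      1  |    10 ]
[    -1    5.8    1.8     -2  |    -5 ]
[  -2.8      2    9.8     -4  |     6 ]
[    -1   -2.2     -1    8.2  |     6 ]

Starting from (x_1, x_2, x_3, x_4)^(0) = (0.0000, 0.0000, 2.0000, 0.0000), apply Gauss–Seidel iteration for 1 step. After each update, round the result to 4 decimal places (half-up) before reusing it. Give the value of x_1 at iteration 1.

Iteration 1:
  x_1 = (10 - (2.4)·0.0000 - (3)·2.0000 - (1)·0.0000) / (10.4) = 0.3846
  x_2 = (-5 - (-1)·0.3846 - (1.8)·2.0000 - (-2)·0.0000) / (5.8) = -1.4164
  x_3 = (6 - (-2.8)·0.3846 - (2)·-1.4164 - (-4)·0.0000) / (9.8) = 1.0112
  x_4 = (6 - (-1)·0.3846 - (-2.2)·-1.4164 - (-1)·1.0112) / (8.2) = 0.5219

0.3846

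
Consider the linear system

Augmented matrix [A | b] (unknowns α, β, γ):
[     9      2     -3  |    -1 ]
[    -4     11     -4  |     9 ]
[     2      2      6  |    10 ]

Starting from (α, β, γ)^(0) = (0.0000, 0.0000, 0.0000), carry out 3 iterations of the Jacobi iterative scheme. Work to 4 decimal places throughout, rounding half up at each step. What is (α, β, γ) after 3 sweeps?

(0.0584, 1.4340, 1.1178)

Iteration 1:
  α = (-1 - (2)·0.0000 - (-3)·0.0000) / (9) = -0.1111
  β = (9 - (-4)·0.0000 - (-4)·0.0000) / (11) = 0.8182
  γ = (10 - (2)·0.0000 - (2)·0.0000) / (6) = 1.6667
Iteration 2:
  α = (-1 - (2)·0.8182 - (-3)·1.6667) / (9) = 0.2626
  β = (9 - (-4)·-0.1111 - (-4)·1.6667) / (11) = 1.3839
  γ = (10 - (2)·-0.1111 - (2)·0.8182) / (6) = 1.4310
Iteration 3:
  α = (-1 - (2)·1.3839 - (-3)·1.4310) / (9) = 0.0584
  β = (9 - (-4)·0.2626 - (-4)·1.4310) / (11) = 1.4340
  γ = (10 - (2)·0.2626 - (2)·1.3839) / (6) = 1.1178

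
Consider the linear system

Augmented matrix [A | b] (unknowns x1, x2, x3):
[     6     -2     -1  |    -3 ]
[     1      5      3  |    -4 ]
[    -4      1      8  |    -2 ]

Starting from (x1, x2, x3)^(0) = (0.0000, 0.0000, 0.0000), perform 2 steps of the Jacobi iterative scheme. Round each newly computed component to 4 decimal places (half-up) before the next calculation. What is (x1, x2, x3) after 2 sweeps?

Iteration 1:
  x1 = (-3 - (-2)·0.0000 - (-1)·0.0000) / (6) = -0.5000
  x2 = (-4 - (1)·0.0000 - (3)·0.0000) / (5) = -0.8000
  x3 = (-2 - (-4)·0.0000 - (1)·0.0000) / (8) = -0.2500
Iteration 2:
  x1 = (-3 - (-2)·-0.8000 - (-1)·-0.2500) / (6) = -0.8083
  x2 = (-4 - (1)·-0.5000 - (3)·-0.2500) / (5) = -0.5500
  x3 = (-2 - (-4)·-0.5000 - (1)·-0.8000) / (8) = -0.4000

(-0.8083, -0.5500, -0.4000)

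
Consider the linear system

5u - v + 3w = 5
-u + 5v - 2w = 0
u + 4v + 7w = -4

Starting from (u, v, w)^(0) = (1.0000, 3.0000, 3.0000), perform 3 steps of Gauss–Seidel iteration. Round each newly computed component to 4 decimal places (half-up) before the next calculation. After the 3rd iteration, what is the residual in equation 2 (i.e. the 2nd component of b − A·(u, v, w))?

Iteration 1:
  u = (5 - (-1)·3.0000 - (3)·3.0000) / (5) = -0.2000
  v = (0 - (-1)·-0.2000 - (-2)·3.0000) / (5) = 1.1600
  w = (-4 - (1)·-0.2000 - (4)·1.1600) / (7) = -1.2057
Iteration 2:
  u = (5 - (-1)·1.1600 - (3)·-1.2057) / (5) = 1.9554
  v = (0 - (-1)·1.9554 - (-2)·-1.2057) / (5) = -0.0912
  w = (-4 - (1)·1.9554 - (4)·-0.0912) / (7) = -0.7987
Iteration 3:
  u = (5 - (-1)·-0.0912 - (3)·-0.7987) / (5) = 1.4610
  v = (0 - (-1)·1.4610 - (-2)·-0.7987) / (5) = -0.0273
  w = (-4 - (1)·1.4610 - (4)·-0.0273) / (7) = -0.7645
Residual b − A·x = (-0.0388, 0.0685, -0.0003)

0.0685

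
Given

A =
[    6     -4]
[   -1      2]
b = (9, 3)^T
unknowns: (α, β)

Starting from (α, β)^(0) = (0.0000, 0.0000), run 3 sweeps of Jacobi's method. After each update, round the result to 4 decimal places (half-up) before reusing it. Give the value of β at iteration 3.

2.7500

Iteration 1:
  α = (9 - (-4)·0.0000) / (6) = 1.5000
  β = (3 - (-1)·0.0000) / (2) = 1.5000
Iteration 2:
  α = (9 - (-4)·1.5000) / (6) = 2.5000
  β = (3 - (-1)·1.5000) / (2) = 2.2500
Iteration 3:
  α = (9 - (-4)·2.2500) / (6) = 3.0000
  β = (3 - (-1)·2.5000) / (2) = 2.7500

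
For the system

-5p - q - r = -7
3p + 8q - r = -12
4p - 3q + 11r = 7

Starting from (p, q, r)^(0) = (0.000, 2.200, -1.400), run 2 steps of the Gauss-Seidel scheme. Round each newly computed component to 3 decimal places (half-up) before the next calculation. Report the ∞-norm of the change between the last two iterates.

Iteration 1:
  p = (-7 - (-1)·2.200 - (-1)·-1.400) / (-5) = 1.240
  q = (-12 - (3)·1.240 - (-1)·-1.400) / (8) = -2.140
  r = (7 - (4)·1.240 - (-3)·-2.140) / (11) = -0.398
Iteration 2:
  p = (-7 - (-1)·-2.140 - (-1)·-0.398) / (-5) = 1.908
  q = (-12 - (3)·1.908 - (-1)·-0.398) / (8) = -2.265
  r = (7 - (4)·1.908 - (-3)·-2.265) / (11) = -0.675
Change: (0.668, -0.125, -0.277) → max |·| = 0.668

0.668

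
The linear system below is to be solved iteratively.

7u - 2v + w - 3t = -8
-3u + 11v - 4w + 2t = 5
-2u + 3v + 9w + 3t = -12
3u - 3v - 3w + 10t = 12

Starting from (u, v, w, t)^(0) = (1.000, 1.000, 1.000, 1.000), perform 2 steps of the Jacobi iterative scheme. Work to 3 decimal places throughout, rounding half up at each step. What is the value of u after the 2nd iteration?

Iteration 1:
  u = (-8 - (-2)·1.000 - (1)·1.000 - (-3)·1.000) / (7) = -0.571
  v = (5 - (-3)·1.000 - (-4)·1.000 - (2)·1.000) / (11) = 0.909
  w = (-12 - (-2)·1.000 - (3)·1.000 - (3)·1.000) / (9) = -1.778
  t = (12 - (3)·1.000 - (-3)·1.000 - (-3)·1.000) / (10) = 1.500
Iteration 2:
  u = (-8 - (-2)·0.909 - (1)·-1.778 - (-3)·1.500) / (7) = 0.014
  v = (5 - (-3)·-0.571 - (-4)·-1.778 - (2)·1.500) / (11) = -0.620
  w = (-12 - (-2)·-0.571 - (3)·0.909 - (3)·1.500) / (9) = -2.263
  t = (12 - (3)·-0.571 - (-3)·0.909 - (-3)·-1.778) / (10) = 1.111

0.014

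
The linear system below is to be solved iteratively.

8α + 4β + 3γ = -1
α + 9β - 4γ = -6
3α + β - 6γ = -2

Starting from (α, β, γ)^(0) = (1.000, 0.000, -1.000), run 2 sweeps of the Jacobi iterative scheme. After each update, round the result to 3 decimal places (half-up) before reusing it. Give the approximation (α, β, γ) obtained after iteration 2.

(0.174, -0.324, 0.255)

Iteration 1:
  α = (-1 - (4)·0.000 - (3)·-1.000) / (8) = 0.250
  β = (-6 - (1)·1.000 - (-4)·-1.000) / (9) = -1.222
  γ = (-2 - (3)·1.000 - (1)·0.000) / (-6) = 0.833
Iteration 2:
  α = (-1 - (4)·-1.222 - (3)·0.833) / (8) = 0.174
  β = (-6 - (1)·0.250 - (-4)·0.833) / (9) = -0.324
  γ = (-2 - (3)·0.250 - (1)·-1.222) / (-6) = 0.255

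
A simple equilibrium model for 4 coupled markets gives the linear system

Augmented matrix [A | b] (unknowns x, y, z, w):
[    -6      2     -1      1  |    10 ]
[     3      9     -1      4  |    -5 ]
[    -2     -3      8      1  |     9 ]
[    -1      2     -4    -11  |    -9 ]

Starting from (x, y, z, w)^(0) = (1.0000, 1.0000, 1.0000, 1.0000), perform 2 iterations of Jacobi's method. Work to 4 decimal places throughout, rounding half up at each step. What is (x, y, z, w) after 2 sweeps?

(-2.2540, -0.1730, 0.2652, 0.1263)

Iteration 1:
  x = (10 - (2)·1.0000 - (-1)·1.0000 - (1)·1.0000) / (-6) = -1.3333
  y = (-5 - (3)·1.0000 - (-1)·1.0000 - (4)·1.0000) / (9) = -1.2222
  z = (9 - (-2)·1.0000 - (-3)·1.0000 - (1)·1.0000) / (8) = 1.6250
  w = (-9 - (-1)·1.0000 - (2)·1.0000 - (-4)·1.0000) / (-11) = 0.5455
Iteration 2:
  x = (10 - (2)·-1.2222 - (-1)·1.6250 - (1)·0.5455) / (-6) = -2.2540
  y = (-5 - (3)·-1.3333 - (-1)·1.6250 - (4)·0.5455) / (9) = -0.1730
  z = (9 - (-2)·-1.3333 - (-3)·-1.2222 - (1)·0.5455) / (8) = 0.2652
  w = (-9 - (-1)·-1.3333 - (2)·-1.2222 - (-4)·1.6250) / (-11) = 0.1263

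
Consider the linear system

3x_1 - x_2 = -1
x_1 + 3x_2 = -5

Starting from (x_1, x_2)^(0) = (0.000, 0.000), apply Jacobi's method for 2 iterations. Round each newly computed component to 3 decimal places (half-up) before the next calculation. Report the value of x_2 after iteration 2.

Iteration 1:
  x_1 = (-1 - (-1)·0.000) / (3) = -0.333
  x_2 = (-5 - (1)·0.000) / (3) = -1.667
Iteration 2:
  x_1 = (-1 - (-1)·-1.667) / (3) = -0.889
  x_2 = (-5 - (1)·-0.333) / (3) = -1.556

-1.556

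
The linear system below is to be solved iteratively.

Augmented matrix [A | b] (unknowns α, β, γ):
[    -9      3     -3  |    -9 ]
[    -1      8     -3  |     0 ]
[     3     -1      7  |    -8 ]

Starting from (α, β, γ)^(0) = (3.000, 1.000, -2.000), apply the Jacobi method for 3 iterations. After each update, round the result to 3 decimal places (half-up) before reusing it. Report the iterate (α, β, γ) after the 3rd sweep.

(1.482, -0.566, -1.931)

Iteration 1:
  α = (-9 - (3)·1.000 - (-3)·-2.000) / (-9) = 2.000
  β = (0 - (-1)·3.000 - (-3)·-2.000) / (8) = -0.375
  γ = (-8 - (3)·3.000 - (-1)·1.000) / (7) = -2.286
Iteration 2:
  α = (-9 - (3)·-0.375 - (-3)·-2.286) / (-9) = 1.637
  β = (0 - (-1)·2.000 - (-3)·-2.286) / (8) = -0.607
  γ = (-8 - (3)·2.000 - (-1)·-0.375) / (7) = -2.054
Iteration 3:
  α = (-9 - (3)·-0.607 - (-3)·-2.054) / (-9) = 1.482
  β = (0 - (-1)·1.637 - (-3)·-2.054) / (8) = -0.566
  γ = (-8 - (3)·1.637 - (-1)·-0.607) / (7) = -1.931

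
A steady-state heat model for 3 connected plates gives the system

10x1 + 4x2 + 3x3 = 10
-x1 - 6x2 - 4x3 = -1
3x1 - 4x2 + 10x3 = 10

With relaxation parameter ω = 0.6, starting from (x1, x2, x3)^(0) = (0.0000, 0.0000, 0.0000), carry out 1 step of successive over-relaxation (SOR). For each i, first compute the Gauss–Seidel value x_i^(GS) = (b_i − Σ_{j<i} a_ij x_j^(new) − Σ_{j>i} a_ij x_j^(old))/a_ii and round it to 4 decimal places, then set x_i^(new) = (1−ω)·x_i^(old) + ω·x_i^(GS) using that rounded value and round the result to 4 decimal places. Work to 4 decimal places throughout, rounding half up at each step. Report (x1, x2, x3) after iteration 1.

Iteration 1:
  x1: GS value = (10 - (4)·0.0000 - (3)·0.0000) / (10) = 1.0000;  x1 ← (1−ω)·0.0000 + ω·1.0000 = 0.6000
  x2: GS value = (-1 - (-1)·0.6000 - (-4)·0.0000) / (-6) = 0.0667;  x2 ← (1−ω)·0.0000 + ω·0.0667 = 0.0400
  x3: GS value = (10 - (3)·0.6000 - (-4)·0.0400) / (10) = 0.8360;  x3 ← (1−ω)·0.0000 + ω·0.8360 = 0.5016

(0.6000, 0.0400, 0.5016)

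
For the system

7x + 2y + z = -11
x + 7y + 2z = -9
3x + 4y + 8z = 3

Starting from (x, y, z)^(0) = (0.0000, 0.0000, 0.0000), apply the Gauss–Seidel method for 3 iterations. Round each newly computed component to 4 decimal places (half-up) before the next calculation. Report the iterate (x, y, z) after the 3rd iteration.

(-1.3827, -1.5685, 1.6778)

Iteration 1:
  x = (-11 - (2)·0.0000 - (1)·0.0000) / (7) = -1.5714
  y = (-9 - (1)·-1.5714 - (2)·0.0000) / (7) = -1.0612
  z = (3 - (3)·-1.5714 - (4)·-1.0612) / (8) = 1.4949
Iteration 2:
  x = (-11 - (2)·-1.0612 - (1)·1.4949) / (7) = -1.4818
  y = (-9 - (1)·-1.4818 - (2)·1.4949) / (7) = -1.5011
  z = (3 - (3)·-1.4818 - (4)·-1.5011) / (8) = 1.6812
Iteration 3:
  x = (-11 - (2)·-1.5011 - (1)·1.6812) / (7) = -1.3827
  y = (-9 - (1)·-1.3827 - (2)·1.6812) / (7) = -1.5685
  z = (3 - (3)·-1.3827 - (4)·-1.5685) / (8) = 1.6778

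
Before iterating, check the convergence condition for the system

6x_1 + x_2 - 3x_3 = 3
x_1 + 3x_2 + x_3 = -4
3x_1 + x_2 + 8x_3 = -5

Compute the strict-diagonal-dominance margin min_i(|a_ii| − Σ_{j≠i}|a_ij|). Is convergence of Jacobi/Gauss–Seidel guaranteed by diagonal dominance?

row 1: |6| − (1+3) = 2
row 2: |3| − (1+1) = 1
row 3: |8| − (3+1) = 4
minimum over rows = 1 → strictly diagonally dominant (convergence guaranteed)

1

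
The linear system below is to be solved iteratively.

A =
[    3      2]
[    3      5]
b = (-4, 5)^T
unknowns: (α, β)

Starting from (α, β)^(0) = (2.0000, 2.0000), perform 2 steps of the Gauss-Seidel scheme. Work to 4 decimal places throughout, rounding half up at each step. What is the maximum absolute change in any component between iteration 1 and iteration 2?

Iteration 1:
  α = (-4 - (2)·2.0000) / (3) = -2.6667
  β = (5 - (3)·-2.6667) / (5) = 2.6000
Iteration 2:
  α = (-4 - (2)·2.6000) / (3) = -3.0667
  β = (5 - (3)·-3.0667) / (5) = 2.8400
Change: (-0.4000, 0.2400) → max |·| = 0.4000

0.4000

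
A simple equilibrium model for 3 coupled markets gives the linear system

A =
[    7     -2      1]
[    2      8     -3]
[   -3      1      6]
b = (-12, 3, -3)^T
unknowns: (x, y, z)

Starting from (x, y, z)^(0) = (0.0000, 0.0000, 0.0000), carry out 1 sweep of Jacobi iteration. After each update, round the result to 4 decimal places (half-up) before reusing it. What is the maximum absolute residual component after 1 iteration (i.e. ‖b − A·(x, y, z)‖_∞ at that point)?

Iteration 1:
  x = (-12 - (-2)·0.0000 - (1)·0.0000) / (7) = -1.7143
  y = (3 - (2)·0.0000 - (-3)·0.0000) / (8) = 0.3750
  z = (-3 - (-3)·0.0000 - (1)·0.0000) / (6) = -0.5000
Residual b − A·x = (1.2501, 1.9286, -5.5179); ∞-norm = 5.5179

5.5179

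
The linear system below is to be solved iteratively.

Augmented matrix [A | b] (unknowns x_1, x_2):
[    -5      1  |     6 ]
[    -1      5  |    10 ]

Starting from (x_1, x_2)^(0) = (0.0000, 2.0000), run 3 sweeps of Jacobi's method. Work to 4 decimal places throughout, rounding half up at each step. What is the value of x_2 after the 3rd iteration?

1.8400

Iteration 1:
  x_1 = (6 - (1)·2.0000) / (-5) = -0.8000
  x_2 = (10 - (-1)·0.0000) / (5) = 2.0000
Iteration 2:
  x_1 = (6 - (1)·2.0000) / (-5) = -0.8000
  x_2 = (10 - (-1)·-0.8000) / (5) = 1.8400
Iteration 3:
  x_1 = (6 - (1)·1.8400) / (-5) = -0.8320
  x_2 = (10 - (-1)·-0.8000) / (5) = 1.8400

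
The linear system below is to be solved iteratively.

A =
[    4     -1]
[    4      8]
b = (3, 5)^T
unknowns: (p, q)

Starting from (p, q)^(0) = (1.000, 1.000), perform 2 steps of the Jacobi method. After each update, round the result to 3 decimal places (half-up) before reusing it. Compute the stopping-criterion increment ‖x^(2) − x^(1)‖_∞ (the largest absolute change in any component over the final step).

Iteration 1:
  p = (3 - (-1)·1.000) / (4) = 1.000
  q = (5 - (4)·1.000) / (8) = 0.125
Iteration 2:
  p = (3 - (-1)·0.125) / (4) = 0.781
  q = (5 - (4)·1.000) / (8) = 0.125
Change: (-0.219, 0.000) → max |·| = 0.219

0.219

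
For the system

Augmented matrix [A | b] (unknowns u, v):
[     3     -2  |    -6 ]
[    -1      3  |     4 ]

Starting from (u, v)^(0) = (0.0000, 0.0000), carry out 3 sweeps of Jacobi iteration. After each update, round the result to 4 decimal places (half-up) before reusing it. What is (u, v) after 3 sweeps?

(-1.5555, 0.9630)

Iteration 1:
  u = (-6 - (-2)·0.0000) / (3) = -2.0000
  v = (4 - (-1)·0.0000) / (3) = 1.3333
Iteration 2:
  u = (-6 - (-2)·1.3333) / (3) = -1.1111
  v = (4 - (-1)·-2.0000) / (3) = 0.6667
Iteration 3:
  u = (-6 - (-2)·0.6667) / (3) = -1.5555
  v = (4 - (-1)·-1.1111) / (3) = 0.9630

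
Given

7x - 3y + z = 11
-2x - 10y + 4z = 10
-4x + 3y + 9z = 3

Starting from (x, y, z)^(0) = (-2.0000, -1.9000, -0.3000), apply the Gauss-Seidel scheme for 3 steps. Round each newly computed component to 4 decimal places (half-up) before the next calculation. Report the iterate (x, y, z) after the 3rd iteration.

Iteration 1:
  x = (11 - (-3)·-1.9000 - (1)·-0.3000) / (7) = 0.8000
  y = (10 - (-2)·0.8000 - (4)·-0.3000) / (-10) = -1.2800
  z = (3 - (-4)·0.8000 - (3)·-1.2800) / (9) = 1.1156
Iteration 2:
  x = (11 - (-3)·-1.2800 - (1)·1.1156) / (7) = 0.8635
  y = (10 - (-2)·0.8635 - (4)·1.1156) / (-10) = -0.7265
  z = (3 - (-4)·0.8635 - (3)·-0.7265) / (9) = 0.9593
Iteration 3:
  x = (11 - (-3)·-0.7265 - (1)·0.9593) / (7) = 1.1230
  y = (10 - (-2)·1.1230 - (4)·0.9593) / (-10) = -0.8409
  z = (3 - (-4)·1.1230 - (3)·-0.8409) / (9) = 1.1127

(1.1230, -0.8409, 1.1127)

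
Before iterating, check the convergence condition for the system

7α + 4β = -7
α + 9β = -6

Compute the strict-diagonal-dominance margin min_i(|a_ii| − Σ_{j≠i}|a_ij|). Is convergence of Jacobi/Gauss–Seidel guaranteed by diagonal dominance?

3

row 1: |7| − (4) = 3
row 2: |9| − (1) = 8
minimum over rows = 3 → strictly diagonally dominant (convergence guaranteed)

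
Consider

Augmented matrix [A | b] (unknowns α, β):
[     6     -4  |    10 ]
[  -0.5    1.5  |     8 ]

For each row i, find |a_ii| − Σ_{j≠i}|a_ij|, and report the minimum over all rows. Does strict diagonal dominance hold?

1

row 1: |6| − (4) = 2
row 2: |1.5| − (0.5) = 1
minimum over rows = 1 → strictly diagonally dominant (convergence guaranteed)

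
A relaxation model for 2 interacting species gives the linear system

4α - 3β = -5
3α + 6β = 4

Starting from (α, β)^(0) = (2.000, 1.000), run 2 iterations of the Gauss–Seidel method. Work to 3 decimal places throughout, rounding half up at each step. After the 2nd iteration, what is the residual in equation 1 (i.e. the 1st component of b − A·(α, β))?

Iteration 1:
  α = (-5 - (-3)·1.000) / (4) = -0.500
  β = (4 - (3)·-0.500) / (6) = 0.917
Iteration 2:
  α = (-5 - (-3)·0.917) / (4) = -0.562
  β = (4 - (3)·-0.562) / (6) = 0.948
Residual b − A·x = (0.092, -0.002)

0.092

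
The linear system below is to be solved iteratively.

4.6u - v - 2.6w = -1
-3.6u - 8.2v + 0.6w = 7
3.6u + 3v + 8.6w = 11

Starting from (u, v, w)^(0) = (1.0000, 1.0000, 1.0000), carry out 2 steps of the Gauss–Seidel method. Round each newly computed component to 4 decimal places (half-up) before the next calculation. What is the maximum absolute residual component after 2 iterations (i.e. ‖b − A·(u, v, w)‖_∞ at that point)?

Iteration 1:
  u = (-1 - (-1)·1.0000 - (-2.6)·1.0000) / (4.6) = 0.5652
  v = (7 - (-3.6)·0.5652 - (0.6)·1.0000) / (-8.2) = -1.0286
  w = (11 - (3.6)·0.5652 - (3)·-1.0286) / (8.6) = 1.4013
Iteration 2:
  u = (-1 - (-1)·-1.0286 - (-2.6)·1.4013) / (4.6) = 0.3510
  v = (7 - (-3.6)·0.3510 - (0.6)·1.4013) / (-8.2) = -0.9052
  w = (11 - (3.6)·0.3510 - (3)·-0.9052) / (8.6) = 1.4479
Residual b − A·x = (0.2447, -0.0278, 0.0001); ∞-norm = 0.2447

0.2447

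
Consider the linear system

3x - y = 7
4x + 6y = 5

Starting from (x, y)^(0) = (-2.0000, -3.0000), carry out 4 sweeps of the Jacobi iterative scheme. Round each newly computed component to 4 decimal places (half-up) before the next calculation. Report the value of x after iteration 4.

1.9321

Iteration 1:
  x = (7 - (-1)·-3.0000) / (3) = 1.3333
  y = (5 - (4)·-2.0000) / (6) = 2.1667
Iteration 2:
  x = (7 - (-1)·2.1667) / (3) = 3.0556
  y = (5 - (4)·1.3333) / (6) = -0.0555
Iteration 3:
  x = (7 - (-1)·-0.0555) / (3) = 2.3148
  y = (5 - (4)·3.0556) / (6) = -1.2037
Iteration 4:
  x = (7 - (-1)·-1.2037) / (3) = 1.9321
  y = (5 - (4)·2.3148) / (6) = -0.7099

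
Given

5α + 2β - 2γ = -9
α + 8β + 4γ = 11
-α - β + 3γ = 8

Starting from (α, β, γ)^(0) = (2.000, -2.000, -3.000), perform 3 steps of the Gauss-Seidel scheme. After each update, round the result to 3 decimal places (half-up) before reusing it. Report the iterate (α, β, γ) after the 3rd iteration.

Iteration 1:
  α = (-9 - (2)·-2.000 - (-2)·-3.000) / (5) = -2.200
  β = (11 - (1)·-2.200 - (4)·-3.000) / (8) = 3.150
  γ = (8 - (-1)·-2.200 - (-1)·3.150) / (3) = 2.983
Iteration 2:
  α = (-9 - (2)·3.150 - (-2)·2.983) / (5) = -1.867
  β = (11 - (1)·-1.867 - (4)·2.983) / (8) = 0.117
  γ = (8 - (-1)·-1.867 - (-1)·0.117) / (3) = 2.083
Iteration 3:
  α = (-9 - (2)·0.117 - (-2)·2.083) / (5) = -1.014
  β = (11 - (1)·-1.014 - (4)·2.083) / (8) = 0.460
  γ = (8 - (-1)·-1.014 - (-1)·0.460) / (3) = 2.482

(-1.014, 0.460, 2.482)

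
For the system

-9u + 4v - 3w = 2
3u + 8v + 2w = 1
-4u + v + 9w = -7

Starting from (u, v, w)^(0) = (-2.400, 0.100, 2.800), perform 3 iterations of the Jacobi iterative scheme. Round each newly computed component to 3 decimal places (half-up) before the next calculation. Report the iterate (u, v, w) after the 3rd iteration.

(0.661, 0.249, -0.649)

Iteration 1:
  u = (2 - (4)·0.100 - (-3)·2.800) / (-9) = -1.111
  v = (1 - (3)·-2.400 - (2)·2.800) / (8) = 0.325
  w = (-7 - (-4)·-2.400 - (1)·0.100) / (9) = -1.856
Iteration 2:
  u = (2 - (4)·0.325 - (-3)·-1.856) / (-9) = 0.541
  v = (1 - (3)·-1.111 - (2)·-1.856) / (8) = 1.006
  w = (-7 - (-4)·-1.111 - (1)·0.325) / (9) = -1.308
Iteration 3:
  u = (2 - (4)·1.006 - (-3)·-1.308) / (-9) = 0.661
  v = (1 - (3)·0.541 - (2)·-1.308) / (8) = 0.249
  w = (-7 - (-4)·0.541 - (1)·1.006) / (9) = -0.649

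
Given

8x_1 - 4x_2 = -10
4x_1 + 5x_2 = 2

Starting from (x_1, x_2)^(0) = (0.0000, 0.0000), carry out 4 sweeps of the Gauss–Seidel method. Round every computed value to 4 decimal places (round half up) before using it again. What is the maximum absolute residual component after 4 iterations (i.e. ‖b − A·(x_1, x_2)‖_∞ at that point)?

0.3584

Iteration 1:
  x_1 = (-10 - (-4)·0.0000) / (8) = -1.2500
  x_2 = (2 - (4)·-1.2500) / (5) = 1.4000
Iteration 2:
  x_1 = (-10 - (-4)·1.4000) / (8) = -0.5500
  x_2 = (2 - (4)·-0.5500) / (5) = 0.8400
Iteration 3:
  x_1 = (-10 - (-4)·0.8400) / (8) = -0.8300
  x_2 = (2 - (4)·-0.8300) / (5) = 1.0640
Iteration 4:
  x_1 = (-10 - (-4)·1.0640) / (8) = -0.7180
  x_2 = (2 - (4)·-0.7180) / (5) = 0.9744
Residual b − A·x = (-0.3584, 0.0000); ∞-norm = 0.3584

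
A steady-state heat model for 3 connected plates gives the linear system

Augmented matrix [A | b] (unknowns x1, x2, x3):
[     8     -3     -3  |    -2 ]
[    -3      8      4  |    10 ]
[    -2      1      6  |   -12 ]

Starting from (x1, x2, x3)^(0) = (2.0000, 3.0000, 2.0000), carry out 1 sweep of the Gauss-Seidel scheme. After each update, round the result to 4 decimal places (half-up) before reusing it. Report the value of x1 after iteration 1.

Iteration 1:
  x1 = (-2 - (-3)·3.0000 - (-3)·2.0000) / (8) = 1.6250
  x2 = (10 - (-3)·1.6250 - (4)·2.0000) / (8) = 0.8594
  x3 = (-12 - (-2)·1.6250 - (1)·0.8594) / (6) = -1.6016

1.6250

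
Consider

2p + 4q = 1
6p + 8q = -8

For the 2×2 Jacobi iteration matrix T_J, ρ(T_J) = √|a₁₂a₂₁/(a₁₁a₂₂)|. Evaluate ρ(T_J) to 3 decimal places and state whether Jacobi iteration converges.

1.225

a₁₂a₂₁/(a₁₁a₂₂) = (4)·(6) / ((2)·(8)) = 1.500000
ρ = √|1.500000| = √1.500000 = 1.225
ρ > 1, so Jacobi diverges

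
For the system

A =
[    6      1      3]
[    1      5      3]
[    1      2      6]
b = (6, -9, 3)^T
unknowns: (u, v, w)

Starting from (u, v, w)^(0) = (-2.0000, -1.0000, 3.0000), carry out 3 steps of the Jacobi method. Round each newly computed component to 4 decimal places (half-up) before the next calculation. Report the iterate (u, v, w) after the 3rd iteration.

(0.5945, -2.9633, 1.1528)

Iteration 1:
  u = (6 - (1)·-1.0000 - (3)·3.0000) / (6) = -0.3333
  v = (-9 - (1)·-2.0000 - (3)·3.0000) / (5) = -3.2000
  w = (3 - (1)·-2.0000 - (2)·-1.0000) / (6) = 1.1667
Iteration 2:
  u = (6 - (1)·-3.2000 - (3)·1.1667) / (6) = 0.9500
  v = (-9 - (1)·-0.3333 - (3)·1.1667) / (5) = -2.4334
  w = (3 - (1)·-0.3333 - (2)·-3.2000) / (6) = 1.6222
Iteration 3:
  u = (6 - (1)·-2.4334 - (3)·1.6222) / (6) = 0.5945
  v = (-9 - (1)·0.9500 - (3)·1.6222) / (5) = -2.9633
  w = (3 - (1)·0.9500 - (2)·-2.4334) / (6) = 1.1528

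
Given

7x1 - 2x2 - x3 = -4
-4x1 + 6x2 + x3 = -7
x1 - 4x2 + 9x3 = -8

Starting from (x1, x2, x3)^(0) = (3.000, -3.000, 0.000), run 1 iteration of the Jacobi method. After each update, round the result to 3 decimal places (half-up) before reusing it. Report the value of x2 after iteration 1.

0.833

Iteration 1:
  x1 = (-4 - (-2)·-3.000 - (-1)·0.000) / (7) = -1.429
  x2 = (-7 - (-4)·3.000 - (1)·0.000) / (6) = 0.833
  x3 = (-8 - (1)·3.000 - (-4)·-3.000) / (9) = -2.556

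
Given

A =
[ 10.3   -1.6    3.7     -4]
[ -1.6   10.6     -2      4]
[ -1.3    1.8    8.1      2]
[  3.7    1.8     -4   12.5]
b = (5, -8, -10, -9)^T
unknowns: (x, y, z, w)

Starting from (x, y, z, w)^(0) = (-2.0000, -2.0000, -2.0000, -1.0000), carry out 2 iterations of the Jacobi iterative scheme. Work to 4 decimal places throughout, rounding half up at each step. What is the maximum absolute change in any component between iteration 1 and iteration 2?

Iteration 1:
  x = (5 - (-1.6)·-2.0000 - (3.7)·-2.0000 - (-4)·-1.0000) / (10.3) = 0.5049
  y = (-8 - (-1.6)·-2.0000 - (-2)·-2.0000 - (4)·-1.0000) / (10.6) = -1.0566
  z = (-10 - (-1.3)·-2.0000 - (1.8)·-2.0000 - (2)·-1.0000) / (8.1) = -0.8642
  w = (-9 - (3.7)·-2.0000 - (1.8)·-2.0000 - (-4)·-2.0000) / (12.5) = -0.4800
Iteration 2:
  x = (5 - (-1.6)·-1.0566 - (3.7)·-0.8642 - (-4)·-0.4800) / (10.3) = 0.4453
  y = (-8 - (-1.6)·0.5049 - (-2)·-0.8642 - (4)·-0.4800) / (10.6) = -0.6604
  z = (-10 - (-1.3)·0.5049 - (1.8)·-1.0566 - (2)·-0.4800) / (8.1) = -0.8002
  w = (-9 - (3.7)·0.5049 - (1.8)·-1.0566 - (-4)·-0.8642) / (12.5) = -0.9938
Change: (-0.0596, 0.3962, 0.0640, -0.5138) → max |·| = 0.5138

0.5138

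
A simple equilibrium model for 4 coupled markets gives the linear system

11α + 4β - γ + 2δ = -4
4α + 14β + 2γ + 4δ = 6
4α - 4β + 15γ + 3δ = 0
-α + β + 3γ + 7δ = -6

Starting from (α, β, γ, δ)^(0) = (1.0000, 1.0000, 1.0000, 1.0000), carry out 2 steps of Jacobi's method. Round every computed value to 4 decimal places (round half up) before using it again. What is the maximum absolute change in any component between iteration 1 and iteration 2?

1.3440

Iteration 1:
  α = (-4 - (4)·1.0000 - (-1)·1.0000 - (2)·1.0000) / (11) = -0.8182
  β = (6 - (4)·1.0000 - (2)·1.0000 - (4)·1.0000) / (14) = -0.2857
  γ = (0 - (4)·1.0000 - (-4)·1.0000 - (3)·1.0000) / (15) = -0.2000
  δ = (-6 - (-1)·1.0000 - (1)·1.0000 - (3)·1.0000) / (7) = -1.2857
Iteration 2:
  α = (-4 - (4)·-0.2857 - (-1)·-0.2000 - (2)·-1.2857) / (11) = -0.0442
  β = (6 - (4)·-0.8182 - (2)·-0.2000 - (4)·-1.2857) / (14) = 1.0583
  γ = (0 - (4)·-0.8182 - (-4)·-0.2857 - (3)·-1.2857) / (15) = 0.3991
  δ = (-6 - (-1)·-0.8182 - (1)·-0.2857 - (3)·-0.2000) / (7) = -0.8475
Change: (0.7740, 1.3440, 0.5991, 0.4382) → max |·| = 1.3440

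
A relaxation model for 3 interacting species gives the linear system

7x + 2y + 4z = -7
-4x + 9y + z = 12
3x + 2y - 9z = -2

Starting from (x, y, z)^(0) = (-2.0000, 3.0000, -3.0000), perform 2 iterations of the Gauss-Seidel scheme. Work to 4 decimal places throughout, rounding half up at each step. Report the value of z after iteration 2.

Iteration 1:
  x = (-7 - (2)·3.0000 - (4)·-3.0000) / (7) = -0.1429
  y = (12 - (-4)·-0.1429 - (1)·-3.0000) / (9) = 1.6032
  z = (-2 - (3)·-0.1429 - (2)·1.6032) / (-9) = 0.5309
Iteration 2:
  x = (-7 - (2)·1.6032 - (4)·0.5309) / (7) = -1.7614
  y = (12 - (-4)·-1.7614 - (1)·0.5309) / (9) = 0.4915
  z = (-2 - (3)·-1.7614 - (2)·0.4915) / (-9) = -0.2557

-0.2557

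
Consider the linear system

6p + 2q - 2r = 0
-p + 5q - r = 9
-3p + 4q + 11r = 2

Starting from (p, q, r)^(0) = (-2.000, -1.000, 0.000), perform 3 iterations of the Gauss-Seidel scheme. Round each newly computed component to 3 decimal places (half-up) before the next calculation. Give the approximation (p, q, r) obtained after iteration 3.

(-0.721, 1.537, -0.574)

Iteration 1:
  p = (0 - (2)·-1.000 - (-2)·0.000) / (6) = 0.333
  q = (9 - (-1)·0.333 - (-1)·0.000) / (5) = 1.867
  r = (2 - (-3)·0.333 - (4)·1.867) / (11) = -0.406
Iteration 2:
  p = (0 - (2)·1.867 - (-2)·-0.406) / (6) = -0.758
  q = (9 - (-1)·-0.758 - (-1)·-0.406) / (5) = 1.567
  r = (2 - (-3)·-0.758 - (4)·1.567) / (11) = -0.595
Iteration 3:
  p = (0 - (2)·1.567 - (-2)·-0.595) / (6) = -0.721
  q = (9 - (-1)·-0.721 - (-1)·-0.595) / (5) = 1.537
  r = (2 - (-3)·-0.721 - (4)·1.537) / (11) = -0.574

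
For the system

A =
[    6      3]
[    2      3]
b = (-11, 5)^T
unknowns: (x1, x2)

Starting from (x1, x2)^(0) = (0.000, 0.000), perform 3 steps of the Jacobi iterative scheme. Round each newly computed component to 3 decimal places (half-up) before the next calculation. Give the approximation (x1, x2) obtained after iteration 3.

Iteration 1:
  x1 = (-11 - (3)·0.000) / (6) = -1.833
  x2 = (5 - (2)·0.000) / (3) = 1.667
Iteration 2:
  x1 = (-11 - (3)·1.667) / (6) = -2.667
  x2 = (5 - (2)·-1.833) / (3) = 2.889
Iteration 3:
  x1 = (-11 - (3)·2.889) / (6) = -3.278
  x2 = (5 - (2)·-2.667) / (3) = 3.445

(-3.278, 3.445)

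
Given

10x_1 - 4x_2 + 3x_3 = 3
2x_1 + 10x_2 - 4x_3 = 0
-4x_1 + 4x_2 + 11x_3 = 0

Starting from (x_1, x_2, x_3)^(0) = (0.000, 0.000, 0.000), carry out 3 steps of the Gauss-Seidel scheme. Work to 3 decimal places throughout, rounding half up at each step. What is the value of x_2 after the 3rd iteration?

Iteration 1:
  x_1 = (3 - (-4)·0.000 - (3)·0.000) / (10) = 0.300
  x_2 = (0 - (2)·0.300 - (-4)·0.000) / (10) = -0.060
  x_3 = (0 - (-4)·0.300 - (4)·-0.060) / (11) = 0.131
Iteration 2:
  x_1 = (3 - (-4)·-0.060 - (3)·0.131) / (10) = 0.237
  x_2 = (0 - (2)·0.237 - (-4)·0.131) / (10) = 0.005
  x_3 = (0 - (-4)·0.237 - (4)·0.005) / (11) = 0.084
Iteration 3:
  x_1 = (3 - (-4)·0.005 - (3)·0.084) / (10) = 0.277
  x_2 = (0 - (2)·0.277 - (-4)·0.084) / (10) = -0.022
  x_3 = (0 - (-4)·0.277 - (4)·-0.022) / (11) = 0.109

-0.022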